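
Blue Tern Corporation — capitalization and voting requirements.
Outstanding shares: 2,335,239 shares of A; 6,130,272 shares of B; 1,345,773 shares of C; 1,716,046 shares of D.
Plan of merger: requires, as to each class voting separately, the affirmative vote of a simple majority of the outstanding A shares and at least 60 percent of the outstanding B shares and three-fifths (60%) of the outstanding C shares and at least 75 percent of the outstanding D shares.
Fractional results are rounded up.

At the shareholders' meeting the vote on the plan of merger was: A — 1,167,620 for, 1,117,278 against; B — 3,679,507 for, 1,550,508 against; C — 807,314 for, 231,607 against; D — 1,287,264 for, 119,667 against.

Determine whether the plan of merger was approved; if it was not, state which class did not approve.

Not approved — the C shares did not give the required vote.

A: a majority of 2335239 is 1167620; 1,167,620 required, 1,167,620 in favor — approved.
B: 3/5 of 6130272 = 3678163.20, rounded up to 3678164; 3,678,164 required, 3,679,507 in favor — approved.
C: 3/5 of 1345773 = 807463.80, rounded up to 807464; 807,464 required, 807,314 in favor — not approved.
D: 3/4 of 1716046 = 1287034.50, rounded up to 1287035; 1,287,035 required, 1,287,264 in favor — approved.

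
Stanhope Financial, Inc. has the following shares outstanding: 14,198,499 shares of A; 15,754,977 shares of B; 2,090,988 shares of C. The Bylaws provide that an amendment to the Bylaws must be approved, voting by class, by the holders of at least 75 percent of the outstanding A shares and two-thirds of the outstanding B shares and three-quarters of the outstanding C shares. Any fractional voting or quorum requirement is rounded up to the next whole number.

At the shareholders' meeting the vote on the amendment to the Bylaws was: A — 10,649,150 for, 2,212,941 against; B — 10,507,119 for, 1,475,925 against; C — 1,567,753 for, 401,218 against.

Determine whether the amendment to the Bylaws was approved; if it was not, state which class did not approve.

Not approved — the C shares did not give the required vote.

A: 3/4 of 14198499 = 10648874.25, rounded up to 10648875; 10,648,875 required, 10,649,150 in favor — approved.
B: 2/3 of 15754977 = 10503318; 10,503,318 required, 10,507,119 in favor — approved.
C: 3/4 of 2090988 = 1568241; 1,568,241 required, 1,567,753 in favor — not approved.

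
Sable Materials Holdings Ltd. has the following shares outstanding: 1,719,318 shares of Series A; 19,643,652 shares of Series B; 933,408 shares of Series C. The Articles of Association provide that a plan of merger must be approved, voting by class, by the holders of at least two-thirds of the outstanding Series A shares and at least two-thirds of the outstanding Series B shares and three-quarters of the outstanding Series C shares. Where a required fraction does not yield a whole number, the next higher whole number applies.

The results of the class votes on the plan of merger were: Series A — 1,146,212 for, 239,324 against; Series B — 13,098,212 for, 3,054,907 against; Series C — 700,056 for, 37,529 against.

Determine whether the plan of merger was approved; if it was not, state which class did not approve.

Series A: 2/3 of 1719318 = 1146212; 1,146,212 required, 1,146,212 in favor — approved.
Series B: 2/3 of 19643652 = 13095768; 13,095,768 required, 13,098,212 in favor — approved.
Series C: 3/4 of 933408 = 700056; 700,056 required, 700,056 in favor — approved.

Approved — every class gave the required vote.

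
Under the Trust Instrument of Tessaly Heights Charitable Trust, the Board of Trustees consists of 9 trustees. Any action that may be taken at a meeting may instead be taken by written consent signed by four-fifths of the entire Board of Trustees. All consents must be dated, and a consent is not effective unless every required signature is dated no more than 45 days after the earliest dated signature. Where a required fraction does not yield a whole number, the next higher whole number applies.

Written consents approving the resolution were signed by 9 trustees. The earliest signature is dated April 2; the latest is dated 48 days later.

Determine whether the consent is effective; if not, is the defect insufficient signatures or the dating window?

Signatures required: four-fifths of 9 — 4/5 of 9 = 7.20, rounded up to 8, so 8 needed; 9 signed. Sufficient.
Dating window: the latest signature is 48 days after the earliest; the limit is 45 days. Outside the window.

Not effective — dating-window requirement not satisfied.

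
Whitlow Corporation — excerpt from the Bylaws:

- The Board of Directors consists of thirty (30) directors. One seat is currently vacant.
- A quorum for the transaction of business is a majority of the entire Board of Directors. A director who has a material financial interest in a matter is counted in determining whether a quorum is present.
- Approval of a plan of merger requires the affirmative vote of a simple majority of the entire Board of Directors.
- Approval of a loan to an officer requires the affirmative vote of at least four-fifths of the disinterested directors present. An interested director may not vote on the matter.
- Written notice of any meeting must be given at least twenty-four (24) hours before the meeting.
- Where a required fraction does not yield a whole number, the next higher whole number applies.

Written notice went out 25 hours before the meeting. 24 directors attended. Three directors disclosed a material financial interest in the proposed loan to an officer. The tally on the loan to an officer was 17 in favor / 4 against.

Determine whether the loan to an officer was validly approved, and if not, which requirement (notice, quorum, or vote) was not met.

Valid — all requirements satisfied.

Notice: 25 hours given; 24 required (25 ≥ 24). Satisfied.
Quorum: 24 present (interested directors count toward quorum); quorum is 16. Satisfied.
Vote: the loan to an officer requires four-fifths of the disinterested directors present (24 − 3 = 21). 4/5 of 21 = 16.80, rounded up to 17, so 17 affirmative votes are needed; 17 voted in favor. Satisfied.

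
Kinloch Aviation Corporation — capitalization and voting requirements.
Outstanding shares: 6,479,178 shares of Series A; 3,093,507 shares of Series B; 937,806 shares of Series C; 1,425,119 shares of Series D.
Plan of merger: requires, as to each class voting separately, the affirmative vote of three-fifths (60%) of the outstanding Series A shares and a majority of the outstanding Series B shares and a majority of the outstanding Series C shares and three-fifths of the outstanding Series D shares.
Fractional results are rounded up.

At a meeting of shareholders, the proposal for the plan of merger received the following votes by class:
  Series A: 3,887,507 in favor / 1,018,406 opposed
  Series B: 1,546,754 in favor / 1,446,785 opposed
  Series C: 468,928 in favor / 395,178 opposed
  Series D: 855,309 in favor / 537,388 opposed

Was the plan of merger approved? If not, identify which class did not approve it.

Series A: 3/5 of 6479178 = 3887506.80, rounded up to 3887507; 3,887,507 required, 3,887,507 in favor — approved.
Series B: a majority of 3093507 is 1546754; 1,546,754 required, 1,546,754 in favor — approved.
Series C: a majority of 937806 is 468904; 468,904 required, 468,928 in favor — approved.
Series D: 3/5 of 1425119 = 855071.40, rounded up to 855072; 855,072 required, 855,309 in favor — approved.

Approved — every class gave the required vote.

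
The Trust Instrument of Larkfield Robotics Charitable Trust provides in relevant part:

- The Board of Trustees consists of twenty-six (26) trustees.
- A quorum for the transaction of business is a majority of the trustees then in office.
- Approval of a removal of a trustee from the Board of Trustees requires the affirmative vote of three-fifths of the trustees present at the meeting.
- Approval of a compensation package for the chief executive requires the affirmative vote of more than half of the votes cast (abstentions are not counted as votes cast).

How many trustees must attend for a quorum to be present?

14

A majority of 26 is 14.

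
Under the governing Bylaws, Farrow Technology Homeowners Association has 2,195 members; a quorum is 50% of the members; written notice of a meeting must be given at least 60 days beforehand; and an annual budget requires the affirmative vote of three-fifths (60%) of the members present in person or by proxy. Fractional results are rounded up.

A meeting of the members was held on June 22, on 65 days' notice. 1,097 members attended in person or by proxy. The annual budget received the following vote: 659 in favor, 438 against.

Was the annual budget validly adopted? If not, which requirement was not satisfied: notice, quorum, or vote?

Invalid — quorum requirement not satisfied.

Notice: 65 days given; 60 required. Satisfied.
Quorum: 50% of 2,195 = 1,097.50, rounded up to 1,098; 1,097 present. Not satisfied.
Vote: requires three-fifths of those present (1,097); 3/5 of 1097 = 658.20, rounded up to 659, so 659 needed; 659 in favor. Satisfied.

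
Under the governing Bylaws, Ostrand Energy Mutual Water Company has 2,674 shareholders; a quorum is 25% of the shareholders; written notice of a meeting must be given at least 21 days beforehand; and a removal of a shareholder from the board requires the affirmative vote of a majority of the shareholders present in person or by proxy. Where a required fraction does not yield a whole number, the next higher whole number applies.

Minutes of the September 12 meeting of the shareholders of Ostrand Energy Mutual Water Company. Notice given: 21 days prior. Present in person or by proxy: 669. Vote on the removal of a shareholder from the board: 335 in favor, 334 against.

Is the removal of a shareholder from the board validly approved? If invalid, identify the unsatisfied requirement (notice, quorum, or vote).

Valid — all requirements satisfied.

Notice: 21 days given; 21 required. Satisfied.
Quorum: 25% of 2,674 = 668.50, rounded up to 669; 669 present. Satisfied.
Vote: requires a majority of those present (669); a majority of 669 is 335, so 335 needed; 335 in favor. Satisfied.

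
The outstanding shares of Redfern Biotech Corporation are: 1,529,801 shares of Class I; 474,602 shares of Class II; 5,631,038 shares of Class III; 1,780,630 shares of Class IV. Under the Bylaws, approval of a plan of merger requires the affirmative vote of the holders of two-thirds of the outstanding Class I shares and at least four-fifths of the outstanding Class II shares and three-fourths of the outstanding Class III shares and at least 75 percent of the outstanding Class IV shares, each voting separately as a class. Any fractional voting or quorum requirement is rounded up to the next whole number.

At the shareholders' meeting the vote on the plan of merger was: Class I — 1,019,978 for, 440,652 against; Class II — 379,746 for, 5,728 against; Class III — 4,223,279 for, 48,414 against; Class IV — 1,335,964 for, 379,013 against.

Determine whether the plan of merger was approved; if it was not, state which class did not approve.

Class I: 2/3 of 1529801 = 1019867.33, rounded up to 1019868; 1,019,868 required, 1,019,978 in favor — approved.
Class II: 4/5 of 474602 = 379681.60, rounded up to 379682; 379,682 required, 379,746 in favor — approved.
Class III: 3/4 of 5631038 = 4223278.50, rounded up to 4223279; 4,223,279 required, 4,223,279 in favor — approved.
Class IV: 3/4 of 1780630 = 1335472.50, rounded up to 1335473; 1,335,473 required, 1,335,964 in favor — approved.

Approved — every class gave the required vote.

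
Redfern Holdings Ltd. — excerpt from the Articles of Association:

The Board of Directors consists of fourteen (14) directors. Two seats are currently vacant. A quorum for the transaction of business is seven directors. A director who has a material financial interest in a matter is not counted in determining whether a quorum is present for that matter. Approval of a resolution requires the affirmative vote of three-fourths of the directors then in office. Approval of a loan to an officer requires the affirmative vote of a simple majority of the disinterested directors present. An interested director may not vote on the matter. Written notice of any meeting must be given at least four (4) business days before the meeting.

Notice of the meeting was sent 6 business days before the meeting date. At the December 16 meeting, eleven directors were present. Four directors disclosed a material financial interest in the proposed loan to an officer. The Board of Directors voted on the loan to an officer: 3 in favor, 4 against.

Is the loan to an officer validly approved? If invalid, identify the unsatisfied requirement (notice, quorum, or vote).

Notice: 6 business days given; 4 required (6 ≥ 4). Satisfied.
Quorum: 11 present, but the 4 interested directors do not count, leaving 7. Quorum is 7. Satisfied.
Vote: the loan to an officer requires a majority of the disinterested directors present (11 − 4 = 7). A majority of 7 is 4, so 4 affirmative votes are needed; 3 voted in favor. Not satisfied.

Invalid — vote requirement not satisfied.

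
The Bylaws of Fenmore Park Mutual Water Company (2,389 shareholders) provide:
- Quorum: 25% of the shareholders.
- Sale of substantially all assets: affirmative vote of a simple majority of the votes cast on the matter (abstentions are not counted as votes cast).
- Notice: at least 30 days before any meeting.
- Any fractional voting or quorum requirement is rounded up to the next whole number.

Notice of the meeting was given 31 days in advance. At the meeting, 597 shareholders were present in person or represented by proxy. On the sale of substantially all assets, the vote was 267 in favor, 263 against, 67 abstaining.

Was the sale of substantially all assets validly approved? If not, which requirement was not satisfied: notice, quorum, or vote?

Invalid — quorum requirement not satisfied.

Notice: 31 days given; 30 required. Satisfied.
Quorum: 25% of 2,389 = 597.25, rounded up to 598; 597 present. Not satisfied.
Vote: requires a majority of the votes cast (597 − 67 abstaining = 530); a majority of 530 is 266, so 266 needed; 267 in favor. Satisfied.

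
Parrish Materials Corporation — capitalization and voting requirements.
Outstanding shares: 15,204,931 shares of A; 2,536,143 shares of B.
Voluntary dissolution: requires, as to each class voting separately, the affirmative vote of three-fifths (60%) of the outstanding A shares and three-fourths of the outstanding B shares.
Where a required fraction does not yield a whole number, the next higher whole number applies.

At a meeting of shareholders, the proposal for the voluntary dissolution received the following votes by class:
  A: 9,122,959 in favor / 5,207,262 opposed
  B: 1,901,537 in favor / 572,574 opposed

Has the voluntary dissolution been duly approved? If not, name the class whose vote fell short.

A: 3/5 of 15204931 = 9122958.60, rounded up to 9122959; 9,122,959 required, 9,122,959 in favor — approved.
B: 3/4 of 2536143 = 1902107.25, rounded up to 1902108; 1,902,108 required, 1,901,537 in favor — not approved.

Not approved — the B shares did not give the required vote.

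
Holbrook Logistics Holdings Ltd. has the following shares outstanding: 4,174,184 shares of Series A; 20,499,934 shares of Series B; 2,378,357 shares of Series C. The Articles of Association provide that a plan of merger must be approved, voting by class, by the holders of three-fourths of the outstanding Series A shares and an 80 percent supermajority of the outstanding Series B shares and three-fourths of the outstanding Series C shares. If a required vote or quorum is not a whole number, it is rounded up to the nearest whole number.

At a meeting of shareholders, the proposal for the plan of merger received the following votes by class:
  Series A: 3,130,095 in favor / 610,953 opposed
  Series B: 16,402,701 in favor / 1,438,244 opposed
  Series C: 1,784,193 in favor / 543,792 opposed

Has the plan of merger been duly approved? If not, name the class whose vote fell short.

Not approved — the Series A shares did not give the required vote.

Series A: 3/4 of 4174184 = 3130638; 3,130,638 required, 3,130,095 in favor — not approved.
Series B: 4/5 of 20499934 = 16399947.20, rounded up to 16399948; 16,399,948 required, 16,402,701 in favor — approved.
Series C: 3/4 of 2378357 = 1783767.75, rounded up to 1783768; 1,783,768 required, 1,784,193 in favor — approved.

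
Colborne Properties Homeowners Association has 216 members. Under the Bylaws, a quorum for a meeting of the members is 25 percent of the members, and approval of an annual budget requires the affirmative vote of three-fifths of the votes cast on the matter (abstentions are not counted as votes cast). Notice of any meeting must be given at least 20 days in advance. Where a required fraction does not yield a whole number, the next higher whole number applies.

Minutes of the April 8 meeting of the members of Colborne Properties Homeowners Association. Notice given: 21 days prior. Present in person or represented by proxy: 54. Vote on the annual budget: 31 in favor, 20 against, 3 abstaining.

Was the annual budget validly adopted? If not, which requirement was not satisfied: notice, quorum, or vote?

Valid — all requirements satisfied.

Notice: 21 days given; 20 required. Satisfied.
Quorum: 25% of 216 = 54; 54 present. Satisfied.
Vote: requires three-fifths of the votes cast (54 − 3 abstaining = 51); 3/5 of 51 = 30.60, rounded up to 31, so 31 needed; 31 in favor. Satisfied.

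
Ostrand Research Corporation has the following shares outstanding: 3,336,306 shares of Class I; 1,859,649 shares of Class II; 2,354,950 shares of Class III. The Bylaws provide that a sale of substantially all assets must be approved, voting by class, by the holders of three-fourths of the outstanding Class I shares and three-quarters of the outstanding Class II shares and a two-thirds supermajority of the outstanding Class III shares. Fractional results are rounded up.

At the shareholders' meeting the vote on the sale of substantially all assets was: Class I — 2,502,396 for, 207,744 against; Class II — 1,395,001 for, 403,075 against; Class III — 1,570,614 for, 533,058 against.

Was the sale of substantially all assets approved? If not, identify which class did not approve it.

Class I: 3/4 of 3336306 = 2502229.50, rounded up to 2502230; 2,502,230 required, 2,502,396 in favor — approved.
Class II: 3/4 of 1859649 = 1394736.75, rounded up to 1394737; 1,394,737 required, 1,395,001 in favor — approved.
Class III: 2/3 of 2354950 = 1569966.67, rounded up to 1569967; 1,569,967 required, 1,570,614 in favor — approved.

Approved — every class gave the required vote.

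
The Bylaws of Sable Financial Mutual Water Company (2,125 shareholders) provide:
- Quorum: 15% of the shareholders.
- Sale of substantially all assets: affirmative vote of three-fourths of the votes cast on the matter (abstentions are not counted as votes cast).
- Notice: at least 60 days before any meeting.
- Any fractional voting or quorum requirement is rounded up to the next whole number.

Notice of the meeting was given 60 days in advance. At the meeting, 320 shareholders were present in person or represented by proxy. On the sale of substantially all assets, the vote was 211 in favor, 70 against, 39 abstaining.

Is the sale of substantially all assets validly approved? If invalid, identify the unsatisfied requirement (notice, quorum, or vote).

Valid — all requirements satisfied.

Notice: 60 days given; 60 required. Satisfied.
Quorum: 15% of 2,125 = 318.75, rounded up to 319; 320 present. Satisfied.
Vote: requires three-fourths of the votes cast (320 − 39 abstaining = 281); 3/4 of 281 = 210.75, rounded up to 211, so 211 needed; 211 in favor. Satisfied.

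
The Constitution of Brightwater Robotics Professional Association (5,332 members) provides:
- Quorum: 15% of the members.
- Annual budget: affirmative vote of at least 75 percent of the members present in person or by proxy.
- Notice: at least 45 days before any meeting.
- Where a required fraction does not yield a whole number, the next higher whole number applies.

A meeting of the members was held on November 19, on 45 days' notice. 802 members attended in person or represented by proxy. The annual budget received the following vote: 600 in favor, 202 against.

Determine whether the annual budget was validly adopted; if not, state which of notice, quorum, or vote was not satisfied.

Invalid — vote requirement not satisfied.

Notice: 45 days given; 45 required. Satisfied.
Quorum: 15% of 5,332 = 799.80, rounded up to 800; 802 present. Satisfied.
Vote: requires three-fourths of those present (802); 3/4 of 802 = 601.50, rounded up to 602, so 602 needed; 600 in favor. Not satisfied.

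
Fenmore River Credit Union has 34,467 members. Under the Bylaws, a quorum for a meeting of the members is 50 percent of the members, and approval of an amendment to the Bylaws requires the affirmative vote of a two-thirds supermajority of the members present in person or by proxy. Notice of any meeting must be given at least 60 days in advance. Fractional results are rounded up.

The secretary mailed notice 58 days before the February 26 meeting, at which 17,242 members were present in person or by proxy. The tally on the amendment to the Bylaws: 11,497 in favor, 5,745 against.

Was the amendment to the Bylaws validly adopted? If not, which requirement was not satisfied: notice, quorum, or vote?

Notice: 58 days given; 60 required. Not satisfied.
Quorum: 50% of 34,467 = 17,233.50, rounded up to 17,234; 17,242 present. Satisfied.
Vote: requires two-thirds of those present (17,242); 2/3 of 17242 = 11494.67, rounded up to 11495, so 11,495 needed; 11,497 in favor. Satisfied.

Invalid — notice requirement not satisfied.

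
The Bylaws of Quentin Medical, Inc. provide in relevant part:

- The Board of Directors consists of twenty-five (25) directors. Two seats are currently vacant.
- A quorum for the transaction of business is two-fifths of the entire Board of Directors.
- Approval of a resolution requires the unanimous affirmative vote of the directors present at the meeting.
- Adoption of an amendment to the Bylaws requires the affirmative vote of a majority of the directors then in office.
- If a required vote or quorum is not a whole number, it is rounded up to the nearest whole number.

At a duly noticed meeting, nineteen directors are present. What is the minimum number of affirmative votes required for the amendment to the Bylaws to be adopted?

The amendment to the Bylaws requires a majority of the directors then in office (23).
A majority of 23 is 12.

12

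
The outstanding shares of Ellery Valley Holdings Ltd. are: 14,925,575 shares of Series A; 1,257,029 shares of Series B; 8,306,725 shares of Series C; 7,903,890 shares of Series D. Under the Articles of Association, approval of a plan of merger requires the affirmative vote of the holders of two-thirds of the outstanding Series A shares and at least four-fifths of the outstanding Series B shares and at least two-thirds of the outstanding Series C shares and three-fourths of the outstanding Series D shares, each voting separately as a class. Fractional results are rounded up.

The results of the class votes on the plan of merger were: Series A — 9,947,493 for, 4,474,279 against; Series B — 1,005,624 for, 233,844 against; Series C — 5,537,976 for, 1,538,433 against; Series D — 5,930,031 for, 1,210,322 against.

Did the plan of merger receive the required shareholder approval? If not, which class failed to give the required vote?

Not approved — the Series A shares did not give the required vote.

Series A: 2/3 of 14925575 = 9950383.33, rounded up to 9950384; 9,950,384 required, 9,947,493 in favor — not approved.
Series B: 4/5 of 1257029 = 1005623.20, rounded up to 1005624; 1,005,624 required, 1,005,624 in favor — approved.
Series C: 2/3 of 8306725 = 5537816.67, rounded up to 5537817; 5,537,817 required, 5,537,976 in favor — approved.
Series D: 3/4 of 7903890 = 5927917.50, rounded up to 5927918; 5,927,918 required, 5,930,031 in favor — approved.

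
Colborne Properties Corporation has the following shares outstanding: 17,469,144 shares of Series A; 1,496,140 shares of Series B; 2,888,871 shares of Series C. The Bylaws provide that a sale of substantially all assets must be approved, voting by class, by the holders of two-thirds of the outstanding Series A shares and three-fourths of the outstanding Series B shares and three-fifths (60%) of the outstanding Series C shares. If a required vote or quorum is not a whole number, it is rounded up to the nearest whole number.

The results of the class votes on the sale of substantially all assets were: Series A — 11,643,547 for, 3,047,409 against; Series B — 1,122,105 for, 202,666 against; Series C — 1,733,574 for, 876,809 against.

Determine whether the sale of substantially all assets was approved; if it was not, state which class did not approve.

Not approved — the Series A shares did not give the required vote.

Series A: 2/3 of 17469144 = 11646096; 11,646,096 required, 11,643,547 in favor — not approved.
Series B: 3/4 of 1496140 = 1122105; 1,122,105 required, 1,122,105 in favor — approved.
Series C: 3/5 of 2888871 = 1733322.60, rounded up to 1733323; 1,733,323 required, 1,733,574 in favor — approved.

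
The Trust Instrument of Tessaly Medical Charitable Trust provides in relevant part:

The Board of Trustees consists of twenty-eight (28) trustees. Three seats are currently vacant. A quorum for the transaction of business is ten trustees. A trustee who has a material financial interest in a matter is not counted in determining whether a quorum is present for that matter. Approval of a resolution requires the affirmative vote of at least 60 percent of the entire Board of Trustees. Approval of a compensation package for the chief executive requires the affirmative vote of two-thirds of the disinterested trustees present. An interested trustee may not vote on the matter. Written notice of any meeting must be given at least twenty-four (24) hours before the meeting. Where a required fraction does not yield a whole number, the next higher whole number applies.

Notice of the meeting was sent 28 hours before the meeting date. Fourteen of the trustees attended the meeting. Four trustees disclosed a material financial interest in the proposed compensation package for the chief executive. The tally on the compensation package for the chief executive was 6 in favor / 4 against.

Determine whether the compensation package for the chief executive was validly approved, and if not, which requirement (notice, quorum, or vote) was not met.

Invalid — vote requirement not satisfied.

Notice: 28 hours given; 24 required (28 ≥ 24). Satisfied.
Quorum: 14 present, but the 4 interested trustees do not count, leaving 10. Quorum is 10. Satisfied.
Vote: the compensation package for the chief executive requires two-thirds of the disinterested trustees present (14 − 4 = 10). 2/3 of 10 = 6.67, rounded up to 7, so 7 affirmative votes are needed; 6 voted in favor. Not satisfied.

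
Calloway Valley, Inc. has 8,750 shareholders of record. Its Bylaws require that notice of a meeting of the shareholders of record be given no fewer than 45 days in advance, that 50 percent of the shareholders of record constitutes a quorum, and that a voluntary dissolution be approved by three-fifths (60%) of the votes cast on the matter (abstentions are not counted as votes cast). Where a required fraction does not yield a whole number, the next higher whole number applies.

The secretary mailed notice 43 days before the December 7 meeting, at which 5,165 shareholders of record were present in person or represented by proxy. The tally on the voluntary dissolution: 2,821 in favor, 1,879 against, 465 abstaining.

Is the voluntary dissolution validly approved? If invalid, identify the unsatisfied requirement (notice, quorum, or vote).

Notice: 43 days given; 45 required. Not satisfied.
Quorum: 50% of 8,750 = 4,375; 5,165 present. Satisfied.
Vote: requires three-fifths of the votes cast (5,165 − 465 abstaining = 4,700); 3/5 of 4700 = 2820, so 2,820 needed; 2,821 in favor. Satisfied.

Invalid — notice requirement not satisfied.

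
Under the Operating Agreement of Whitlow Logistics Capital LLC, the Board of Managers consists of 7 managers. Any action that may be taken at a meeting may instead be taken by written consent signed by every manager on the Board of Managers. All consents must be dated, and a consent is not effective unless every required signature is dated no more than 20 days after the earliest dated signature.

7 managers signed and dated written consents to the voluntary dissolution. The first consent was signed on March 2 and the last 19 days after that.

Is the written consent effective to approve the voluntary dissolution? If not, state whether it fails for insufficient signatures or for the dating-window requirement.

Effective — both the signature and dating-window requirements are satisfied.

Signatures required: the unanimous vote of 7 — unanimous means all 7, so 7 needed; 7 signed. Sufficient.
Dating window: the latest signature is 19 days after the earliest; the limit is 20 days. Within the window.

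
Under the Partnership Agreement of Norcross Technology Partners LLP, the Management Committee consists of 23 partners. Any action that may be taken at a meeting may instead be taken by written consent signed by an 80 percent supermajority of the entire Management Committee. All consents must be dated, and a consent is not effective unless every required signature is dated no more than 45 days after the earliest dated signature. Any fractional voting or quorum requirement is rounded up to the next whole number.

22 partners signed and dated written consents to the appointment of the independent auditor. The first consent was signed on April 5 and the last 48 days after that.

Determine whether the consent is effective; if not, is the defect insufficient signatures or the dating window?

Not effective — dating-window requirement not satisfied.

Signatures required: an 80 percent supermajority of 23 — 4/5 of 23 = 18.40, rounded up to 19, so 19 needed; 22 signed. Sufficient.
Dating window: the latest signature is 48 days after the earliest; the limit is 45 days. Outside the window.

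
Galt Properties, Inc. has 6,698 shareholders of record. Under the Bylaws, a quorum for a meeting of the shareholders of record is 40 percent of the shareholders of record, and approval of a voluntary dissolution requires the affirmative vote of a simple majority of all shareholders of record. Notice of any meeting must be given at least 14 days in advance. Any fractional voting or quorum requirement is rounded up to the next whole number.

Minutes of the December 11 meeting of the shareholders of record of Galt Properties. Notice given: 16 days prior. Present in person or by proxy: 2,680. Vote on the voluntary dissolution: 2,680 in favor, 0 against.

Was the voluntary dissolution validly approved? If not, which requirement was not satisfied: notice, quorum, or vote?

Invalid — vote requirement not satisfied.

Notice: 16 days given; 14 required. Satisfied.
Quorum: 40% of 6,698 = 2,679.20, rounded up to 2,680; 2,680 present. Satisfied.
Vote: requires a majority of all shareholders of record (6,698); a majority of 6698 is 3350, so 3,350 needed; 2,680 in favor. Not satisfied.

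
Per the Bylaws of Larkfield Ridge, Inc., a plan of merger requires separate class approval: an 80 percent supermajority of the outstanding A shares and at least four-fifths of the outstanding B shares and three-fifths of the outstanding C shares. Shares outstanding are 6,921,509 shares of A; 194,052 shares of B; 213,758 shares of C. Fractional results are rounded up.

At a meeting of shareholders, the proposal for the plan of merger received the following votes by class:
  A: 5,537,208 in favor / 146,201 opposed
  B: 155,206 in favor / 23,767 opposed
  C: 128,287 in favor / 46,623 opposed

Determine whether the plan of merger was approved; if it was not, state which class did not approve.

A: 4/5 of 6921509 = 5537207.20, rounded up to 5537208; 5,537,208 required, 5,537,208 in favor — approved.
B: 4/5 of 194052 = 155241.60, rounded up to 155242; 155,242 required, 155,206 in favor — not approved.
C: 3/5 of 213758 = 128254.80, rounded up to 128255; 128,255 required, 128,287 in favor — approved.

Not approved — the B shares did not give the required vote.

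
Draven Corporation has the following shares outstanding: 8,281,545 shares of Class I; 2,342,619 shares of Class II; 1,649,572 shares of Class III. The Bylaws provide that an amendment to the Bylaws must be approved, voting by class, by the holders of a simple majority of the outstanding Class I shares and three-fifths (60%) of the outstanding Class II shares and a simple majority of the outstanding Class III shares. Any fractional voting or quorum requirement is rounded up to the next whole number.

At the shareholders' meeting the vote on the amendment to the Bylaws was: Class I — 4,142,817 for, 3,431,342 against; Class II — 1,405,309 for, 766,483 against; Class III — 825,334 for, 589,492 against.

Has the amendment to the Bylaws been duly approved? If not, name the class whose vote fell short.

Not approved — the Class II shares did not give the required vote.

Class I: a majority of 8281545 is 4140773; 4,140,773 required, 4,142,817 in favor — approved.
Class II: 3/5 of 2342619 = 1405571.40, rounded up to 1405572; 1,405,572 required, 1,405,309 in favor — not approved.
Class III: a majority of 1649572 is 824787; 824,787 required, 825,334 in favor — approved.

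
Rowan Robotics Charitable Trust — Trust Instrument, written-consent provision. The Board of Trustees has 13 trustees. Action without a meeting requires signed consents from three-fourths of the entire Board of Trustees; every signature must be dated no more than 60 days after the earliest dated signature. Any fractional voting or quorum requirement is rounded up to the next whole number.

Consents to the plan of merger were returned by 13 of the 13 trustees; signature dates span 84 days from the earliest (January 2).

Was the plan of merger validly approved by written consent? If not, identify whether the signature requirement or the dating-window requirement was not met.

Signatures required: three-fourths of 13 — 3/4 of 13 = 9.75, rounded up to 10, so 10 needed; 13 signed. Sufficient.
Dating window: the latest signature is 84 days after the earliest; the limit is 60 days. Outside the window.

Not effective — dating-window requirement not satisfied.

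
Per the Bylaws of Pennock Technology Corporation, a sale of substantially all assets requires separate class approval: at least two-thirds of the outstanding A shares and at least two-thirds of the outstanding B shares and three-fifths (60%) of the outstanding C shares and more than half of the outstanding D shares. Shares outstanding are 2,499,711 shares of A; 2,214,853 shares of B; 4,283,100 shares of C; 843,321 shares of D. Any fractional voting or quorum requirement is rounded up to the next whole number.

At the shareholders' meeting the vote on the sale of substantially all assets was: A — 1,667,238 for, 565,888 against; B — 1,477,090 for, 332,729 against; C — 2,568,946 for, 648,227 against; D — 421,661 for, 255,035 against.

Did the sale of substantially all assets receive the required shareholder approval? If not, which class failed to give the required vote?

A: 2/3 of 2499711 = 1666474; 1,666,474 required, 1,667,238 in favor — approved.
B: 2/3 of 2214853 = 1476568.67, rounded up to 1476569; 1,476,569 required, 1,477,090 in favor — approved.
C: 3/5 of 4283100 = 2569860; 2,569,860 required, 2,568,946 in favor — not approved.
D: a majority of 843321 is 421661; 421,661 required, 421,661 in favor — approved.

Not approved — the C shares did not give the required vote.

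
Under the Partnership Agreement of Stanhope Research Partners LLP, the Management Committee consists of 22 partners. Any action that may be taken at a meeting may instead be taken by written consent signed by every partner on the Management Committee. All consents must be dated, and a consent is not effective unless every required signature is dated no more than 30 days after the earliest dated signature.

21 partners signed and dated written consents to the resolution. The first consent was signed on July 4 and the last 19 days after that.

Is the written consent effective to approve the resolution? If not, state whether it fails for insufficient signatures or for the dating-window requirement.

Signatures required: the unanimous vote of 22 — unanimous means all 22, so 22 needed; 21 signed. Insufficient.
Dating window: the latest signature is 19 days after the earliest; the limit is 30 days. Within the window.

Not effective — insufficient signatures.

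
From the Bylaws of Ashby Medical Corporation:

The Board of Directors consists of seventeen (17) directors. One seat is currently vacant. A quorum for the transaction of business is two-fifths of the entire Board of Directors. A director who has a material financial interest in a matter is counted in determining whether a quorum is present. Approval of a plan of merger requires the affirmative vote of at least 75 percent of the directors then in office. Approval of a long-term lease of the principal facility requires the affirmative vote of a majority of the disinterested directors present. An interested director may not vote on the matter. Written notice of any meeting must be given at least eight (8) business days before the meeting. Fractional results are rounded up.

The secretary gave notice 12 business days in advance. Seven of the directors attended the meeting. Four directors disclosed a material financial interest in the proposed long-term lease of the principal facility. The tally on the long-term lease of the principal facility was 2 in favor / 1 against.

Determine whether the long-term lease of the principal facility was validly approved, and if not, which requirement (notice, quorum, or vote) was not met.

Notice: 12 business days given; 8 required (12 ≥ 8). Satisfied.
Quorum: 7 present (interested directors count toward quorum); quorum is 7. Satisfied.
Vote: the long-term lease of the principal facility requires a majority of the disinterested directors present (7 − 4 = 3). A majority of 3 is 2, so 2 affirmative votes are needed; 2 voted in favor. Satisfied.

Valid — all requirements satisfied.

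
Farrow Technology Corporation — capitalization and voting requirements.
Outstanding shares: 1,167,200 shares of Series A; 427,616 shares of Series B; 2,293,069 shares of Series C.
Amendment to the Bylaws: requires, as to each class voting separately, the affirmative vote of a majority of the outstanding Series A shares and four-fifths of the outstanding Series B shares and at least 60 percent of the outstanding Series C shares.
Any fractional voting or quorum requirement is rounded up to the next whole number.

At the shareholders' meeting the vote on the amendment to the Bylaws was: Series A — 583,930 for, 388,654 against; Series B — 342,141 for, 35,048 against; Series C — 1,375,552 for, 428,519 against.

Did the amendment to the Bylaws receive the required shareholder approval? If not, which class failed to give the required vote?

Not approved — the Series C shares did not give the required vote.

Series A: a majority of 1167200 is 583601; 583,601 required, 583,930 in favor — approved.
Series B: 4/5 of 427616 = 342092.80, rounded up to 342093; 342,093 required, 342,141 in favor — approved.
Series C: 3/5 of 2293069 = 1375841.40, rounded up to 1375842; 1,375,842 required, 1,375,552 in favor — not approved.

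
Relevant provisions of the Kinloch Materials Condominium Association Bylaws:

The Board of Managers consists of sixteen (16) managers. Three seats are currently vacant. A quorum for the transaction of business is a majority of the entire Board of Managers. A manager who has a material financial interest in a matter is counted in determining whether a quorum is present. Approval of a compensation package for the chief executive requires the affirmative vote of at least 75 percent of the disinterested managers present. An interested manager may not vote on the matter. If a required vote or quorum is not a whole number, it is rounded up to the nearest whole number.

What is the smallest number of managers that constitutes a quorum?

9

A majority of 16 is 9.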